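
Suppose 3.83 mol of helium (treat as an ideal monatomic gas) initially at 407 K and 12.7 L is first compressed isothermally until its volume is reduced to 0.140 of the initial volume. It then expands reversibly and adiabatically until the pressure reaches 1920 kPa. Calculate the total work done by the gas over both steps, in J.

-17400 J

P₁ = nRT₁/V₁ = 3.83×8.314×407/12.7 = 1020 kPa.
Step 1 — Isothermal: T stays 407 K; PV = const ⇒ V₂ = 1.78 L, P₂ = 7290 kPa.
ΔU = 0 (ideal gas, T constant).
W = nRT ln(V₂/V₁) = 3.83×8.314×407×ln(0.140) = -25500 J.
Q = ΔU + W = -25500 J.
State after step 1: P = 7290 kPa, V = 1.78 L, T = 407 K.
Step 2 — Adiabatic: T₂/T₁ = (P₂/P₁)^((γ−1)/γ) ⇒ T₂ = 407×(0.263)^0.400 = 239 K; V₂ = 3.96 L.
ΔU = nCvΔT = 3.83×12.5×(239−407) = -8040 J.
Q = 0 for an adiabatic process, so W = −ΔU = 8040 J.
Net over both steps: W = -17400 J, Q = -25500 J, ΔU = -8040 J.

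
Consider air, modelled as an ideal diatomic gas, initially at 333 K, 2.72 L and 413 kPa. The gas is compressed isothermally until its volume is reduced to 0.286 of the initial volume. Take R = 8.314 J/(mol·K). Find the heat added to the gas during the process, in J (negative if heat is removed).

-1410 J

n = P₁V₁/(RT₁) = 413×2.72/(8.314×333) = 0.406 mol.
Isothermal: T stays 333 K; PV = const ⇒ V₂ = 0.778 L, P₂ = 1440 kPa.
ΔU = 0 (ideal gas, T constant).
W = nRT ln(V₂/V₁) = 0.406×8.314×333×ln(0.286) = -1410 J.
Q = ΔU + W = -1410 J.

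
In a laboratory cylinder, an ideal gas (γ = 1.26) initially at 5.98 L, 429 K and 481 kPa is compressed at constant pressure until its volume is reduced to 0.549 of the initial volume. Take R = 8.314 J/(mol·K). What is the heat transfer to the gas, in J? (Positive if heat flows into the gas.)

-6290 J

n = P₁V₁/(RT₁) = 481×5.98/(8.314×429) = 0.806 mol.
Isobaric: P stays 481 kPa; V/T = const ⇒ T₂ = 236 K, V₂ = 3.28 L.
W = PΔV = 481×(3.28−5.98) kPa·L = -1300 J.
ΔU = nCvΔT = 0.806×32.0×(236−429) = -4990 J.
Q = ΔU + W = nCpΔT = -6290 J.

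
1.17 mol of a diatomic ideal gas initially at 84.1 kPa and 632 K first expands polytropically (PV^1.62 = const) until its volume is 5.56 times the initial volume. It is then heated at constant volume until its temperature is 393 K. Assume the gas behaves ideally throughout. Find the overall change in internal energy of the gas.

-5810 J

V₁ = nRT₁/P₁ = 1.17×8.314×632/84.1 = 73.1 L.
Step 1 — Polytropic n=1.62: T₂ = T₁(V₁/V₂)^(n−1) = 632×(0.180)^0.62 = 218 K; P₂ = P₁(V₁/V₂)^n = 5.22 kPa.
W = (P₁V₁−P₂V₂)/(n−1) = (84.1×73.1−5.22×406)/0.62 = 6490 J.
ΔU = nCvΔT = 1.17×20.8×(218−632) = -10100 J.
Q = ΔU + W = -3570 J.
State after step 1: P = 5.22 kPa, V = 406 L, T = 218 K.
Step 2 — Isochoric: V stays 406 L; P/T = const ⇒ T₂ = 393 K, P₂ = 9.41 kPa.
W = 0 (no volume change).
ΔU = nCvΔT = 1.17×20.8×(393−218) = 4250 J.
Q = ΔU = 4250 J.
Net over both steps: W = 6490 J, Q = 681 J, ΔU = -5810 J.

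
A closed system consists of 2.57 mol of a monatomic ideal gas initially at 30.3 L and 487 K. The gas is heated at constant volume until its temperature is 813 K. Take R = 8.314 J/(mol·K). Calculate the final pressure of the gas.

573 kPa

P₁ = nRT₁/V₁ = 2.57×8.314×487/30.3 = 343 kPa.
Isochoric: V stays 30.3 L; P/T = const ⇒ T₂ = 813 K, P₂ = 573 kPa.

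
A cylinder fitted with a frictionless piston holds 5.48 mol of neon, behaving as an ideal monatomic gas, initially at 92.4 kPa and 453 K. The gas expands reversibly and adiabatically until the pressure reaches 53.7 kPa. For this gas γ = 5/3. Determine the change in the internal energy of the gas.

-6040 J

V₁ = nRT₁/P₁ = 5.48×8.314×453/92.4 = 223 L.
Adiabatic: T₂/T₁ = (P₂/P₁)^((γ−1)/γ) ⇒ T₂ = 453×(0.581)^0.400 = 365 K; V₂ = 309 L.
For an ideal gas ΔU = nCvΔT with Cv = (3/2)R = 12.5 J/(mol·K).
ΔU = 5.48×12.5×(365−453) = -6040 J.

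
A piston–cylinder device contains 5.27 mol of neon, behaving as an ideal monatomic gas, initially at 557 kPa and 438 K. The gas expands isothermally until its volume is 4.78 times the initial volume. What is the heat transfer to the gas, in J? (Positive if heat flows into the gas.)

V₁ = nRT₁/P₁ = 5.27×8.314×438/557 = 34.5 L.
Isothermal: T stays 438 K; PV = const ⇒ V₂ = 165 L, P₂ = 117 kPa.
ΔU = 0 (ideal gas, T constant).
W = nRT ln(V₂/V₁) = 5.27×8.314×438×ln(4.78) = 30000 J.
Q = ΔU + W = 30000 J.

30000 J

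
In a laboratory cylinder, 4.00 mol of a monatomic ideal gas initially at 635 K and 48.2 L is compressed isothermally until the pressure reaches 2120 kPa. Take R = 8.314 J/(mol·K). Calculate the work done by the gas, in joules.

P₁ = nRT₁/V₁ = 4.00×8.314×635/48.2 = 438 kPa.
Isothermal: T stays 635 K; PV = const ⇒ V₂ = 9.96 L, P₂ = 2120 kPa.
W = nRT ln(V₂/V₁) = 4.00×8.314×635×ln(0.207) = -33300 J.

-33300 J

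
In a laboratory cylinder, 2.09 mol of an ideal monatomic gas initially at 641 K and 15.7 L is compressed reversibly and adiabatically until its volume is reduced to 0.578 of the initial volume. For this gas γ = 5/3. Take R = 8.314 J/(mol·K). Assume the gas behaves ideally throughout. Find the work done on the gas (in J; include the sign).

P₁ = nRT₁/V₁ = 2.09×8.314×641/15.7 = 709 kPa.
Adiabatic: TV^(γ−1) = const ⇒ T₂ = 641×(1.73)^0.667 = 924 K; PV^γ = const ⇒ P₂ = 1770 kPa.
ΔU = nCvΔT = 2.09×12.5×(924−641) = 7370 J.
Q = 0 for an adiabatic process, so W = −ΔU = -7370 J.
Work done on the gas = −W_by = 7370 J.

7370 J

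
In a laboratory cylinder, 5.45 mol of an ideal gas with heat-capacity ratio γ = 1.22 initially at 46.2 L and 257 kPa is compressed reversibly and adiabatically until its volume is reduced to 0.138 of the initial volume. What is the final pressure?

2880 kPa

T₁ = P₁V₁/(nR) = 257×46.2/(5.45×8.314) = 262 K.
Adiabatic: TV^(γ−1) = const ⇒ T₂ = 262×(7.25)^0.220 = 405 K; PV^γ = const ⇒ P₂ = 2880 kPa.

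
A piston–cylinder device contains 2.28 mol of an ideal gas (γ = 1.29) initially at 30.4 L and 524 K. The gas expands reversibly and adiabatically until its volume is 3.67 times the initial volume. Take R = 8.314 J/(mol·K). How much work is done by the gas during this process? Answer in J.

P₁ = nRT₁/V₁ = 2.28×8.314×524/30.4 = 327 kPa.
Adiabatic: TV^(γ−1) = const ⇒ T₂ = 524×(0.272)^0.290 = 359 K; PV^γ = const ⇒ P₂ = 61.1 kPa.
ΔU = nCvΔT = 2.28×28.7×(359−524) = -10800 J.
Q = 0 for an adiabatic process, so W = −ΔU = 10800 J.

10800 J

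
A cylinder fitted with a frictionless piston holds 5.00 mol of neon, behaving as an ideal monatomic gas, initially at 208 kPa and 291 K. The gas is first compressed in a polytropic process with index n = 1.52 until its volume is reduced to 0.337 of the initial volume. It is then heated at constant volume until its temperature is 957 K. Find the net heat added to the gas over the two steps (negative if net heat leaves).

23800 J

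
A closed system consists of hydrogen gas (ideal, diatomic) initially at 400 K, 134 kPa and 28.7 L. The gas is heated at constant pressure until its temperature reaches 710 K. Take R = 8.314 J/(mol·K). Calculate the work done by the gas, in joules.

2980 J

n = P₁V₁/(RT₁) = 134×28.7/(8.314×400) = 1.16 mol.
Isobaric: P stays 134 kPa; V/T = const ⇒ T₂ = 710 K, V₂ = 50.9 L.
W = PΔV = 134×(50.9−28.7) kPa·L = 2980 J.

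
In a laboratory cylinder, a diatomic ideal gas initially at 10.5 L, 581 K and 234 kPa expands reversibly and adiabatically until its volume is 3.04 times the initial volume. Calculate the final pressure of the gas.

Adiabatic: TV^(γ−1) = const ⇒ T₂ = 581×(0.329)^0.400 = 372 K; PV^γ = const ⇒ P₂ = 49.3 kPa.

49.3 kPa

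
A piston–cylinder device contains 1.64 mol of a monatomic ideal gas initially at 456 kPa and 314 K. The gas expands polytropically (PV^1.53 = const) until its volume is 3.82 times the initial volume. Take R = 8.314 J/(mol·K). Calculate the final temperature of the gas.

154 K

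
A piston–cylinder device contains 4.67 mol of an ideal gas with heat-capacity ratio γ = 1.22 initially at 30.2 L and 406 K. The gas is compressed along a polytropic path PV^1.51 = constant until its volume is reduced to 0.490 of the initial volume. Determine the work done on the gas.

13600 J

P₁ = nRT₁/V₁ = 4.67×8.314×406/30.2 = 522 kPa.
Polytropic n=1.51: T₂ = T₁(V₁/V₂)^(n−1) = 406×(2.04)^0.51 = 584 K; P₂ = P₁(V₁/V₂)^n = 1530 kPa.
W = (P₁V₁−P₂V₂)/(n−1) = (522×30.2−1530×14.8)/0.51 = -13600 J.
Work done on the gas = −W_by = 13600 J.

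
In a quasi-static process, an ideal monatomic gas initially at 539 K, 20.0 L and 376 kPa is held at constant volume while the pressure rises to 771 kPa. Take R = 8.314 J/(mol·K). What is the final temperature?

1110 K

Isochoric: V stays 20.0 L; P/T = const ⇒ T₂ = 1110 K, P₂ = 771 kPa.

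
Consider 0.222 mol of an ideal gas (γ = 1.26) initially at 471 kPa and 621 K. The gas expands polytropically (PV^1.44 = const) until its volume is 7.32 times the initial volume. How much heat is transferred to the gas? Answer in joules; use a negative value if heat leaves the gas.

V₁ = nRT₁/P₁ = 0.222×8.314×621/471 = 2.43 L.
Polytropic n=1.44: T₂ = T₁(V₁/V₂)^(n−1) = 621×(0.137)^0.44 = 259 K; P₂ = P₁(V₁/V₂)^n = 26.8 kPa.
W = (P₁V₁−P₂V₂)/(n−1) = (471×2.43−26.8×17.8)/0.44 = 1520 J.
ΔU = nCvΔT = 0.222×32.0×(259−621) = -2570 J.
Q = ΔU + W = -1050 J.

-1050 J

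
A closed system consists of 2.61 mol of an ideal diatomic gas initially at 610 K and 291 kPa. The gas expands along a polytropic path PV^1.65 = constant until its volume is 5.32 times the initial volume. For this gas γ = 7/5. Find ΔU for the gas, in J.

-21900 J

V₁ = nRT₁/P₁ = 2.61×8.314×610/291 = 45.5 L.
Polytropic n=1.65: T₂ = T₁(V₁/V₂)^(n−1) = 610×(0.188)^0.65 = 206 K; P₂ = P₁(V₁/V₂)^n = 18.5 kPa.
For an ideal gas ΔU = nCvΔT with Cv = (5/2)R = 20.8 J/(mol·K).
ΔU = 2.61×20.8×(206−610) = -21900 J.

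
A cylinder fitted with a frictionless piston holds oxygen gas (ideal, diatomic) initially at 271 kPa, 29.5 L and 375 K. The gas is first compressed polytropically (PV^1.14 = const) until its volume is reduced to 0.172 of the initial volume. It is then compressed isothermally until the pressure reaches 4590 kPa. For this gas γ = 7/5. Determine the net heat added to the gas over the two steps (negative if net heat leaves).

-18800 J

n = P₁V₁/(RT₁) = 271×29.5/(8.314×375) = 2.56 mol.
Step 1 — Polytropic n=1.14: T₂ = T₁(V₁/V₂)^(n−1) = 375×(5.81)^0.14 = 480 K; P₂ = P₁(V₁/V₂)^n = 2020 kPa.
W = (P₁V₁−P₂V₂)/(n−1) = (271×29.5−2020×5.07)/0.14 = -16000 J.
ΔU = nCvΔT = 2.56×20.8×(480−375) = 5590 J.
Q = ΔU + W = -10400 J.
State after step 1: P = 2020 kPa, V = 5.07 L, T = 480 K.
Step 2 — Isothermal: T stays 480 K; PV = const ⇒ V₂ = 2.23 L, P₂ = 4590 kPa.
ΔU = 0 (ideal gas, T constant).
W = nRT ln(V₂/V₁) = 2.56×8.314×480×ln(0.439) = -8420 J.
Q = ΔU + W = -8420 J.
Net over both steps: W = -24400 J, Q = -18800 J, ΔU = 5590 J.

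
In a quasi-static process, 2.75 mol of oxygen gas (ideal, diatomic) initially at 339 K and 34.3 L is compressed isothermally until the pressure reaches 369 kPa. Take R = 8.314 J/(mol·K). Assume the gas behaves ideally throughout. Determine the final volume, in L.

21.0 L

P₁ = nRT₁/V₁ = 2.75×8.314×339/34.3 = 226 kPa.
Isothermal: T stays 339 K; PV = const ⇒ V₂ = 21.0 L, P₂ = 369 kPa.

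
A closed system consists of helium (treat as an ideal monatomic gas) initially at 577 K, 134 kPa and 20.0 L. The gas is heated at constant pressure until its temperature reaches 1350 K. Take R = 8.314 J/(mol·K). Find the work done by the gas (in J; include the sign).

3590 J

n = P₁V₁/(RT₁) = 134×20.0/(8.314×577) = 0.559 mol.
Isobaric: P stays 134 kPa; V/T = const ⇒ T₂ = 1350 K, V₂ = 46.8 L.
W = PΔV = 134×(46.8−20.0) kPa·L = 3590 J.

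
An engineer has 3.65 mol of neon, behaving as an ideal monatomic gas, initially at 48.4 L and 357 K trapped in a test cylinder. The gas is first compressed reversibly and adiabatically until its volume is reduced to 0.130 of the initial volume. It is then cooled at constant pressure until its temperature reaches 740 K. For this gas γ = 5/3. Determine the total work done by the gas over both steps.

-66800 J

P₁ = nRT₁/V₁ = 3.65×8.314×357/48.4 = 224 kPa.
Step 1 — Adiabatic: TV^(γ−1) = const ⇒ T₂ = 357×(7.69)^0.667 = 1390 K; PV^γ = const ⇒ P₂ = 6710 kPa.
ΔU = nCvΔT = 3.65×12.5×(1390−357) = 47100 J.
Q = 0 for an adiabatic process, so W = −ΔU = -47100 J.
State after step 1: P = 6710 kPa, V = 6.29 L, T = 1390 K.
Step 2 — Isobaric: P stays 6710 kPa; V/T = const ⇒ T₂ = 740 K, V₂ = 3.35 L.
W = PΔV = 6710×(3.35−6.29) kPa·L = -19800 J.
ΔU = nCvΔT = 3.65×12.5×(740−1390) = -29600 J.
Q = ΔU + W = nCpΔT = -49400 J.
Net over both steps: W = -66800 J, Q = -49400 J, ΔU = 17400 J.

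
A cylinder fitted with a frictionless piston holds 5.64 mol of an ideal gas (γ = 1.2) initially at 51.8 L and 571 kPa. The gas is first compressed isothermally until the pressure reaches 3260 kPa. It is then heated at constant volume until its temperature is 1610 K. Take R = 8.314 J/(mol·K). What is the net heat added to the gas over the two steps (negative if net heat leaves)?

T₁ = P₁V₁/(nR) = 571×51.8/(5.64×8.314) = 631 K.
Step 1 — Isothermal: T stays 631 K; PV = const ⇒ V₂ = 9.07 L, P₂ = 3260 kPa.
ΔU = 0 (ideal gas, T constant).
W = nRT ln(V₂/V₁) = 5.64×8.314×631×ln(0.175) = -51500 J.
Q = ΔU + W = -51500 J.
State after step 1: P = 3260 kPa, V = 9.07 L, T = 631 K.
Step 2 — Isochoric: V stays 9.07 L; P/T = const ⇒ T₂ = 1610 K, P₂ = 8320 kPa.
W = 0 (no volume change).
ΔU = nCvΔT = 5.64×41.6×(1610−631) = 230000 J.
Q = ΔU = 230000 J.
Net over both steps: W = -51500 J, Q = 178000 J, ΔU = 230000 J.

178000 J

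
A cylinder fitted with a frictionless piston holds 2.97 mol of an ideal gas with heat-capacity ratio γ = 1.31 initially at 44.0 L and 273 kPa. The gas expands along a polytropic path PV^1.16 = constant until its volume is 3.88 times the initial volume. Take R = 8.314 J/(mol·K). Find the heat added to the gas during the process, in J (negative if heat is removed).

7080 J

T₁ = P₁V₁/(nR) = 273×44.0/(2.97×8.314) = 486 K.
Polytropic n=1.16: T₂ = T₁(V₁/V₂)^(n−1) = 486×(0.258)^0.16 = 392 K; P₂ = P₁(V₁/V₂)^n = 56.6 kPa.
W = (P₁V₁−P₂V₂)/(n−1) = (273×44.0−56.6×171)/0.16 = 14600 J.
ΔU = nCvΔT = 2.97×26.8×(392−486) = -7560 J.
Q = ΔU + W = 7080 J.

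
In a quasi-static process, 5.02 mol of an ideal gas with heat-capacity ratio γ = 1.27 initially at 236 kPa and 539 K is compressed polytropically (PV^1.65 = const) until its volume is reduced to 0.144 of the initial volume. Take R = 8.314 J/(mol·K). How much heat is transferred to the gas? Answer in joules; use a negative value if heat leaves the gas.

V₁ = nRT₁/P₁ = 5.02×8.314×539/236 = 95.3 L.
Polytropic n=1.65: T₂ = T₁(V₁/V₂)^(n−1) = 539×(6.94)^0.65 = 1900 K; P₂ = P₁(V₁/V₂)^n = 5780 kPa.
W = (P₁V₁−P₂V₂)/(n−1) = (236×95.3−5780×13.7)/0.65 = -87400 J.
ΔU = nCvΔT = 5.02×30.8×(1900−539) = 210000 J.
Q = ΔU + W = 123000 J.

123000 J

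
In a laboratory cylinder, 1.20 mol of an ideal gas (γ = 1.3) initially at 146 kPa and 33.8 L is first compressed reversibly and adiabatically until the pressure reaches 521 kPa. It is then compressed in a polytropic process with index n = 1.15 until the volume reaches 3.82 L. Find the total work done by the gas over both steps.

-14300 J

T₁ = P₁V₁/(nR) = 146×33.8/(1.20×8.314) = 495 K.
Step 1 — Adiabatic: T₂/T₁ = (P₂/P₁)^((γ−1)/γ) ⇒ T₂ = 495×(3.57)^0.231 = 663 K; V₂ = 12.7 L.
ΔU = nCvΔT = 1.20×27.7×(663−495) = 5610 J.
Q = 0 for an adiabatic process, so W = −ΔU = -5610 J.
State after step 1: P = 521 kPa, V = 12.7 L, T = 663 K.
Step 2 — Polytropic n=1.15: T₂ = T₁(V₁/V₂)^(n−1) = 663×(3.33)^0.15 = 794 K; P₂ = P₁(V₁/V₂)^n = 2070 kPa.
W = (P₁V₁−P₂V₂)/(n−1) = (521×12.7−2070×3.82)/0.15 = -8720 J.
ΔU = nCvΔT = 1.20×27.7×(794−663) = 4360 J.
Q = ΔU + W = -4360 J.
Net over both steps: W = -14300 J, Q = -4360 J, ΔU = 9970 J.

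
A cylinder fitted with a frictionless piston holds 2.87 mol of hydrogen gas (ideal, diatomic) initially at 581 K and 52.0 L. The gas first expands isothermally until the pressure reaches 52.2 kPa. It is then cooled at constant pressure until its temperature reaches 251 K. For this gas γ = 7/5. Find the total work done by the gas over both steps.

P₁ = nRT₁/V₁ = 2.87×8.314×581/52.0 = 267 kPa.
Step 1 — Isothermal: T stays 581 K; PV = const ⇒ V₂ = 266 L, P₂ = 52.2 kPa.
ΔU = 0 (ideal gas, T constant).
W = nRT ln(V₂/V₁) = 2.87×8.314×581×ln(5.11) = 22600 J.
Q = ΔU + W = 22600 J.
State after step 1: P = 52.2 kPa, V = 266 L, T = 581 K.
Step 2 — Isobaric: P stays 52.2 kPa; V/T = const ⇒ T₂ = 251 K, V₂ = 115 L.
W = PΔV = 52.2×(115−266) kPa·L = -7870 J.
ΔU = nCvΔT = 2.87×20.8×(251−581) = -19700 J.
Q = ΔU + W = nCpΔT = -27600 J.
Net over both steps: W = 14700 J, Q = -4950 J, ΔU = -19700 J.

14700 J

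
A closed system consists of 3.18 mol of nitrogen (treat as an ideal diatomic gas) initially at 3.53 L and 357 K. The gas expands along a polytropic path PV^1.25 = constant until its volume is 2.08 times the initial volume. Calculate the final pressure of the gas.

1070 kPa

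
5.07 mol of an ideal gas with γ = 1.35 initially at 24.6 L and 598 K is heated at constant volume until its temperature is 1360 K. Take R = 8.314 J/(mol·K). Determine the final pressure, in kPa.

2330 kPa

P₁ = nRT₁/V₁ = 5.07×8.314×598/24.6 = 1020 kPa.
Isochoric: V stays 24.6 L; P/T = const ⇒ T₂ = 1360 K, P₂ = 2330 kPa.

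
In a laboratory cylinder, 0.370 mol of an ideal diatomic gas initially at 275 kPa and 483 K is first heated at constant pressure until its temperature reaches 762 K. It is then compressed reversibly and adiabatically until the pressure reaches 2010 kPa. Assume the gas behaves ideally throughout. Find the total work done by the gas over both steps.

-3630 J

V₁ = nRT₁/P₁ = 0.370×8.314×483/275 = 5.40 L.
Step 1 — Isobaric: P stays 275 kPa; V/T = const ⇒ T₂ = 762 K, V₂ = 8.52 L.
W = PΔV = 275×(8.52−5.40) kPa·L = 858 J.
ΔU = nCvΔT = 0.370×20.8×(762−483) = 2150 J.
Q = ΔU + W = nCpΔT = 3000 J.
State after step 1: P = 275 kPa, V = 8.52 L, T = 762 K.
Step 2 — Adiabatic: T₂/T₁ = (P₂/P₁)^((γ−1)/γ) ⇒ T₂ = 762×(7.31)^0.286 = 1350 K; V₂ = 2.06 L.
ΔU = nCvΔT = 0.370×20.8×(1350−762) = 4480 J.
Q = 0 for an adiabatic process, so W = −ΔU = -4480 J.
Net over both steps: W = -3630 J, Q = 3000 J, ΔU = 6630 J.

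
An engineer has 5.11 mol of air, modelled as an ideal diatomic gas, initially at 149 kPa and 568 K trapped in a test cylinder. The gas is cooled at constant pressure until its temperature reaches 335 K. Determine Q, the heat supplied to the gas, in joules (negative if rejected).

V₁ = nRT₁/P₁ = 5.11×8.314×568/149 = 162 L.
Isobaric: P stays 149 kPa; V/T = const ⇒ T₂ = 335 K, V₂ = 95.5 L.
W = PΔV = 149×(95.5−162) kPa·L = -9900 J.
ΔU = nCvΔT = 5.11×20.8×(335−568) = -24700 J.
Q = ΔU + W = nCpΔT = -34600 J.

-34600 J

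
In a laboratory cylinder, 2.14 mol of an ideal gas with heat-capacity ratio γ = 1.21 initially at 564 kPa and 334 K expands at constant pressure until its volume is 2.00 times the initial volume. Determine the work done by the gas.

5940 J

V₁ = nRT₁/P₁ = 2.14×8.314×334/564 = 10.5 L.
Isobaric: P stays 564 kPa; V/T = const ⇒ T₂ = 668 K, V₂ = 21.1 L.
W = PΔV = 564×(21.1−10.5) kPa·L = 5940 J.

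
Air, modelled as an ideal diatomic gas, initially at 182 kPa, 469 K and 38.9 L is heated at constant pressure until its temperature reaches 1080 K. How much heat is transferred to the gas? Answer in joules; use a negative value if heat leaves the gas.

n = P₁V₁/(RT₁) = 182×38.9/(8.314×469) = 1.82 mol.
Isobaric: P stays 182 kPa; V/T = const ⇒ T₂ = 1080 K, V₂ = 89.6 L.
W = PΔV = 182×(89.6−38.9) kPa·L = 9220 J.
ΔU = nCvΔT = 1.82×20.8×(1080−469) = 23100 J.
Q = ΔU + W = nCpΔT = 32300 J.

32300 J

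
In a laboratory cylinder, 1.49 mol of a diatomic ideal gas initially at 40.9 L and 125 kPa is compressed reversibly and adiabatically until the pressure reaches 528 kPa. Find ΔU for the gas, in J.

T₁ = P₁V₁/(nR) = 125×40.9/(1.49×8.314) = 413 K.
Adiabatic: T₂/T₁ = (P₂/P₁)^((γ−1)/γ) ⇒ T₂ = 413×(4.22)^0.286 = 623 K; V₂ = 14.6 L.
For an ideal gas ΔU = nCvΔT with Cv = (5/2)R = 20.8 J/(mol·K).
ΔU = 1.49×20.8×(623−413) = 6510 J.

6510 J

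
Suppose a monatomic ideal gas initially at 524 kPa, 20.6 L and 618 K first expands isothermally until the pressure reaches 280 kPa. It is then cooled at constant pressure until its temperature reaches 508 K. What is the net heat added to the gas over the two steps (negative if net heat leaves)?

1960 J

n = P₁V₁/(RT₁) = 524×20.6/(8.314×618) = 2.10 mol.
Step 1 — Isothermal: T stays 618 K; PV = const ⇒ V₂ = 38.6 L, P₂ = 280 kPa.
ΔU = 0 (ideal gas, T constant).
W = nRT ln(V₂/V₁) = 2.10×8.314×618×ln(1.87) = 6760 J.
Q = ΔU + W = 6760 J.
State after step 1: P = 280 kPa, V = 38.6 L, T = 618 K.
Step 2 — Isobaric: P stays 280 kPa; V/T = const ⇒ T₂ = 508 K, V₂ = 31.7 L.
W = PΔV = 280×(31.7−38.6) kPa·L = -1920 J.
ΔU = nCvΔT = 2.10×12.5×(508−618) = -2880 J.
Q = ΔU + W = nCpΔT = -4800 J.
Net over both steps: W = 4840 J, Q = 1960 J, ΔU = -2880 J.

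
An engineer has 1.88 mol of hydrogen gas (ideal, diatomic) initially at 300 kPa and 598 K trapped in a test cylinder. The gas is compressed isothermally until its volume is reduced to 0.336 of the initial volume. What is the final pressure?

893 kPa

V₁ = nRT₁/P₁ = 1.88×8.314×598/300 = 31.2 L.
Isothermal: T stays 598 K; PV = const ⇒ V₂ = 10.5 L, P₂ = 893 kPa.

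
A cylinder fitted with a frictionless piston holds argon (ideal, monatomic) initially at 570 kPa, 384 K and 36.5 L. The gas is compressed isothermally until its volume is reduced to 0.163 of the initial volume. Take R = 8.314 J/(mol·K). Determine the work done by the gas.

n = P₁V₁/(RT₁) = 570×36.5/(8.314×384) = 6.52 mol.
Isothermal: T stays 384 K; PV = const ⇒ V₂ = 5.95 L, P₂ = 3500 kPa.
W = nRT ln(V₂/V₁) = 6.52×8.314×384×ln(0.163) = -37700 J.

-37700 J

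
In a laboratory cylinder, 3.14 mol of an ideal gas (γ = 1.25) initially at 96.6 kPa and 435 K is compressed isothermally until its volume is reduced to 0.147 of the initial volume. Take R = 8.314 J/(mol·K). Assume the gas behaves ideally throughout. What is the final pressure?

657 kPa

V₁ = nRT₁/P₁ = 3.14×8.314×435/96.6 = 118 L.
Isothermal: T stays 435 K; PV = const ⇒ V₂ = 17.3 L, P₂ = 657 kPa.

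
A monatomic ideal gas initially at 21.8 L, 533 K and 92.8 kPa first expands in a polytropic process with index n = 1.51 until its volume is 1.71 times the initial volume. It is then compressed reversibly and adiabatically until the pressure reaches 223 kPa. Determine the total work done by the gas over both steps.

-1270 J

n = P₁V₁/(RT₁) = 92.8×21.8/(8.314×533) = 0.457 mol.
Step 1 — Polytropic n=1.51: T₂ = T₁(V₁/V₂)^(n−1) = 533×(0.585)^0.51 = 405 K; P₂ = P₁(V₁/V₂)^n = 41.3 kPa.
W = (P₁V₁−P₂V₂)/(n−1) = (92.8×21.8−41.3×37.3)/0.51 = 950 J.
ΔU = nCvΔT = 0.457×12.5×(405−533) = -726 J.
Q = ΔU + W = 223 J.
State after step 1: P = 41.3 kPa, V = 37.3 L, T = 405 K.
Step 2 — Adiabatic: T₂/T₁ = (P₂/P₁)^((γ−1)/γ) ⇒ T₂ = 405×(5.40)^0.400 = 796 K; V₂ = 13.5 L.
ΔU = nCvΔT = 0.457×12.5×(796−405) = 2220 J.
Q = 0 for an adiabatic process, so W = −ΔU = -2220 J.
Net over both steps: W = -1270 J, Q = 223 J, ΔU = 1500 J.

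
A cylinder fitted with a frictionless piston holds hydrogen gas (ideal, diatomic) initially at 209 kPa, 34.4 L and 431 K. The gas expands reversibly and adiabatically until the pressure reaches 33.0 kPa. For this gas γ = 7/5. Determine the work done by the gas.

n = P₁V₁/(RT₁) = 209×34.4/(8.314×431) = 2.01 mol.
Adiabatic: T₂/T₁ = (P₂/P₁)^((γ−1)/γ) ⇒ T₂ = 431×(0.158)^0.286 = 254 K; V₂ = 129 L.
ΔU = nCvΔT = 2.01×20.8×(254−431) = -7370 J.
Q = 0 for an adiabatic process, so W = −ΔU = 7370 J.

7370 J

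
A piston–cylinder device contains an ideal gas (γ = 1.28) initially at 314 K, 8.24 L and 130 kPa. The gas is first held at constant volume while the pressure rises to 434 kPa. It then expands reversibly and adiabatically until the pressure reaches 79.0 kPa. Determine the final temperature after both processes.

n = P₁V₁/(RT₁) = 130×8.24/(8.314×314) = 0.410 mol.
Step 1 — Isochoric: V stays 8.24 L; P/T = const ⇒ T₂ = 1050 K, P₂ = 434 kPa.
W = 0 (no volume change).
ΔU = nCvΔT = 0.410×29.7×(1050−314) = 8950 J.
Q = ΔU = 8950 J.
State after step 1: P = 434 kPa, V = 8.24 L, T = 1050 K.
Step 2 — Adiabatic: T₂/T₁ = (P₂/P₁)^((γ−1)/γ) ⇒ T₂ = 1050×(0.182)^0.219 = 722 K; V₂ = 31.2 L.
ΔU = nCvΔT = 0.410×29.7×(722−1050) = -3970 J.
Q = 0 for an adiabatic process, so W = −ΔU = 3970 J.
Net over both steps: W = 3970 J, Q = 8950 J, ΔU = 4970 J.

722 K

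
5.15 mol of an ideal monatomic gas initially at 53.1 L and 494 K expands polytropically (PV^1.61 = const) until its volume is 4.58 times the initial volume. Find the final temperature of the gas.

195 K

P₁ = nRT₁/V₁ = 5.15×8.314×494/53.1 = 398 kPa.
Polytropic n=1.61: T₂ = T₁(V₁/V₂)^(n−1) = 494×(0.218)^0.61 = 195 K; P₂ = P₁(V₁/V₂)^n = 34.4 kPa.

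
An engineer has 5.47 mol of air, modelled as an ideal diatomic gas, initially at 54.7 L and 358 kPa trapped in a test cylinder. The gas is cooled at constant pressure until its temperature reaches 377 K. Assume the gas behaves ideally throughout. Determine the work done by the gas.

T₁ = P₁V₁/(nR) = 358×54.7/(5.47×8.314) = 431 K.
Isobaric: P stays 358 kPa; V/T = const ⇒ T₂ = 377 K, V₂ = 47.9 L.
W = PΔV = 358×(47.9−54.7) kPa·L = -2440 J.

-2440 J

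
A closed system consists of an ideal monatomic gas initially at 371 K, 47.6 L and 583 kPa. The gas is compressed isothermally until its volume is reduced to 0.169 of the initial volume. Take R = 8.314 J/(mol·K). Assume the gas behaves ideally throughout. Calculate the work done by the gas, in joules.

n = P₁V₁/(RT₁) = 583×47.6/(8.314×371) = 9.00 mol.
Isothermal: T stays 371 K; PV = const ⇒ V₂ = 8.04 L, P₂ = 3450 kPa.
W = nRT ln(V₂/V₁) = 9.00×8.314×371×ln(0.169) = -49300 J.

-49300 J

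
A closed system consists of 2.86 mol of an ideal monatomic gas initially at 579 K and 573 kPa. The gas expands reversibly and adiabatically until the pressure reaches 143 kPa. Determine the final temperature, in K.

V₁ = nRT₁/P₁ = 2.86×8.314×579/573 = 24.0 L.
Adiabatic: T₂/T₁ = (P₂/P₁)^((γ−1)/γ) ⇒ T₂ = 579×(0.250)^0.400 = 332 K; V₂ = 55.3 L.

332 K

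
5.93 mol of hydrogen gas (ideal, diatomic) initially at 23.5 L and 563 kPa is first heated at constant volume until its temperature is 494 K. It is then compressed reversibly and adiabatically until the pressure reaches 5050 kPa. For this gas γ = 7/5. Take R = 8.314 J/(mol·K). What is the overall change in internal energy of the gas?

62700 J

T₁ = P₁V₁/(nR) = 563×23.5/(5.93×8.314) = 268 K.
Step 1 — Isochoric: V stays 23.5 L; P/T = const ⇒ T₂ = 494 K, P₂ = 1040 kPa.
W = 0 (no volume change).
ΔU = nCvΔT = 5.93×20.8×(494−268) = 27800 J.
Q = ΔU = 27800 J.
State after step 1: P = 1040 kPa, V = 23.5 L, T = 494 K.
Step 2 — Adiabatic: T₂/T₁ = (P₂/P₁)^((γ−1)/γ) ⇒ T₂ = 494×(4.87)^0.286 = 777 K; V₂ = 7.58 L.
ΔU = nCvΔT = 5.93×20.8×(777−494) = 34800 J.
Q = 0 for an adiabatic process, so W = −ΔU = -34800 J.
Net over both steps: W = -34800 J, Q = 27800 J, ΔU = 62700 J.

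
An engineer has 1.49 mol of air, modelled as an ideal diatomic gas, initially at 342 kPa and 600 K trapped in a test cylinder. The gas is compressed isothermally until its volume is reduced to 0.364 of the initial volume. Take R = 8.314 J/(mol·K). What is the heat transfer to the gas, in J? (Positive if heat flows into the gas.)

V₁ = nRT₁/P₁ = 1.49×8.314×600/342 = 21.7 L.
Isothermal: T stays 600 K; PV = const ⇒ V₂ = 7.91 L, P₂ = 940 kPa.
ΔU = 0 (ideal gas, T constant).
W = nRT ln(V₂/V₁) = 1.49×8.314×600×ln(0.364) = -7510 J.
Q = ΔU + W = -7510 J.

-7510 J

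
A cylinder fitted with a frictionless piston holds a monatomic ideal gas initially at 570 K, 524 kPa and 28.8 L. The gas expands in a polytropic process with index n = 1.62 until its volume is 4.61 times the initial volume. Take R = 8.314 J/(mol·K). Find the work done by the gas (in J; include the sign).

n = P₁V₁/(RT₁) = 524×28.8/(8.314×570) = 3.18 mol.
Polytropic n=1.62: T₂ = T₁(V₁/V₂)^(n−1) = 570×(0.217)^0.62 = 221 K; P₂ = P₁(V₁/V₂)^n = 44.1 kPa.
W = (P₁V₁−P₂V₂)/(n−1) = (524×28.8−44.1×133)/0.62 = 14900 J.

14900 J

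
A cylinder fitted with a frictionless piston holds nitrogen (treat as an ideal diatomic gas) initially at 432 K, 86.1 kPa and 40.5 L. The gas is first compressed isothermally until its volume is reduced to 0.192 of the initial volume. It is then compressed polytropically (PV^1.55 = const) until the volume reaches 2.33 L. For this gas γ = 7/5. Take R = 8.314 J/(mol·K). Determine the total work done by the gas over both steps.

-11700 J

n = P₁V₁/(RT₁) = 86.1×40.5/(8.314×432) = 0.971 mol.
Step 1 — Isothermal: T stays 432 K; PV = const ⇒ V₂ = 7.78 L, P₂ = 448 kPa.
ΔU = 0 (ideal gas, T constant).
W = nRT ln(V₂/V₁) = 0.971×8.314×432×ln(0.192) = -5750 J.
Q = ΔU + W = -5750 J.
State after step 1: P = 448 kPa, V = 7.78 L, T = 432 K.
Step 2 — Polytropic n=1.55: T₂ = T₁(V₁/V₂)^(n−1) = 432×(3.34)^0.55 = 838 K; P₂ = P₁(V₁/V₂)^n = 2900 kPa.
W = (P₁V₁−P₂V₂)/(n−1) = (448×7.78−2900×2.33)/0.55 = -5960 J.
ΔU = nCvΔT = 0.971×20.8×(838−432) = 8200 J.
Q = ΔU + W = 2240 J.
Net over both steps: W = -11700 J, Q = -3520 J, ΔU = 8200 J.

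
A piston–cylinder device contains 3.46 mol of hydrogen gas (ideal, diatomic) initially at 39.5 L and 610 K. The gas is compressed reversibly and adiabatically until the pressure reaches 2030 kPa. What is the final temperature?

P₁ = nRT₁/V₁ = 3.46×8.314×610/39.5 = 444 kPa.
Adiabatic: T₂/T₁ = (P₂/P₁)^((γ−1)/γ) ⇒ T₂ = 610×(4.57)^0.286 = 942 K; V₂ = 13.3 L.

942 K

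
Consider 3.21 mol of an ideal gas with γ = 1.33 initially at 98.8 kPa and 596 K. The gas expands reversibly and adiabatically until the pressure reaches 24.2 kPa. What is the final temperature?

420 K

V₁ = nRT₁/P₁ = 3.21×8.314×596/98.8 = 161 L.
Adiabatic: T₂/T₁ = (P₂/P₁)^((γ−1)/γ) ⇒ T₂ = 596×(0.245)^0.248 = 420 K; V₂ = 464 L.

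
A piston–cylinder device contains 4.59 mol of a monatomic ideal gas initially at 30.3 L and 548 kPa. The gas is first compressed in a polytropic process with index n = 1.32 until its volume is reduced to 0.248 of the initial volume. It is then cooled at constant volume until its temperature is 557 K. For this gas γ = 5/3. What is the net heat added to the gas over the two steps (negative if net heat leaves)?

-22200 J

T₁ = P₁V₁/(nR) = 548×30.3/(4.59×8.314) = 435 K.
Step 1 — Polytropic n=1.32: T₂ = T₁(V₁/V₂)^(n−1) = 435×(4.03)^0.32 = 680 K; P₂ = P₁(V₁/V₂)^n = 3450 kPa.
W = (P₁V₁−P₂V₂)/(n−1) = (548×30.3−3450×7.51)/0.32 = -29200 J.
ΔU = nCvΔT = 4.59×12.5×(680−435) = 14000 J.
Q = ΔU + W = -15200 J.
State after step 1: P = 3450 kPa, V = 7.51 L, T = 680 K.
Step 2 — Isochoric: V stays 7.51 L; P/T = const ⇒ T₂ = 557 K, P₂ = 2830 kPa.
W = 0 (no volume change).
ΔU = nCvΔT = 4.59×12.5×(557−680) = -7030 J.
Q = ΔU = -7030 J.
Net over both steps: W = -29200 J, Q = -22200 J, ΔU = 6980 J.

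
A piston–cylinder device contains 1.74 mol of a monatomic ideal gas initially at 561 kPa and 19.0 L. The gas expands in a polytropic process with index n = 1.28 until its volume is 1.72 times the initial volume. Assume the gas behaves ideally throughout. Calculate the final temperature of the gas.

633 K

T₁ = P₁V₁/(nR) = 561×19.0/(1.74×8.314) = 737 K.
Polytropic n=1.28: T₂ = T₁(V₁/V₂)^(n−1) = 737×(0.581)^0.28 = 633 K; P₂ = P₁(V₁/V₂)^n = 280 kPa.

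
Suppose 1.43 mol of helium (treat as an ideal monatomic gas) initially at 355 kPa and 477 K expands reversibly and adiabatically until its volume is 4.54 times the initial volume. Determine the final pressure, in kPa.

V₁ = nRT₁/P₁ = 1.43×8.314×477/355 = 16.0 L.
Adiabatic: TV^(γ−1) = const ⇒ T₂ = 477×(0.220)^0.667 = 174 K; PV^γ = const ⇒ P₂ = 28.5 kPa.

28.5 kPa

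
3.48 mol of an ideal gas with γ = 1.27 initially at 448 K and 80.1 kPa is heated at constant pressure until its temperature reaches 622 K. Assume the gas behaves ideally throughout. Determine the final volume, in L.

V₁ = nRT₁/P₁ = 3.48×8.314×448/80.1 = 162 L.
Isobaric: P stays 80.1 kPa; V/T = const ⇒ T₂ = 622 K, V₂ = 225 L.

225 L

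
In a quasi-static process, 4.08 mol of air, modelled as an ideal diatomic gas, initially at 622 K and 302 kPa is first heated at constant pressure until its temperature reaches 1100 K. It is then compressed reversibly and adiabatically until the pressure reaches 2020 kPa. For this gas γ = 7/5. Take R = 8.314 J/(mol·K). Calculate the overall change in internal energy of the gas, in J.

V₁ = nRT₁/P₁ = 4.08×8.314×622/302 = 69.9 L.
Step 1 — Isobaric: P stays 302 kPa; V/T = const ⇒ T₂ = 1100 K, V₂ = 124 L.
W = PΔV = 302×(124−69.9) kPa·L = 16200 J.
ΔU = nCvΔT = 4.08×20.8×(1100−622) = 40500 J.
Q = ΔU + W = nCpΔT = 56800 J.
State after step 1: P = 302 kPa, V = 124 L, T = 1100 K.
Step 2 — Adiabatic: T₂/T₁ = (P₂/P₁)^((γ−1)/γ) ⇒ T₂ = 1100×(6.69)^0.286 = 1890 K; V₂ = 31.8 L.
ΔU = nCvΔT = 4.08×20.8×(1890−1100) = 67300 J.
Q = 0 for an adiabatic process, so W = −ΔU = -67300 J.
Net over both steps: W = -51100 J, Q = 56800 J, ΔU = 108000 J.

108000 J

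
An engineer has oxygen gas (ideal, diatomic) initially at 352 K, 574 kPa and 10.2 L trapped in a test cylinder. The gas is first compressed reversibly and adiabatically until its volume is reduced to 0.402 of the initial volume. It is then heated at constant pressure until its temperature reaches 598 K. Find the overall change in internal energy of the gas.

10200 J

n = P₁V₁/(RT₁) = 574×10.2/(8.314×352) = 2.00 mol.
Step 1 — Adiabatic: TV^(γ−1) = const ⇒ T₂ = 352×(2.49)^0.400 = 507 K; PV^γ = const ⇒ P₂ = 2060 kPa.
ΔU = nCvΔT = 2.00×20.8×(507−352) = 6440 J.
Q = 0 for an adiabatic process, so W = −ΔU = -6440 J.
State after step 1: P = 2060 kPa, V = 4.10 L, T = 507 K.
Step 2 — Isobaric: P stays 2060 kPa; V/T = const ⇒ T₂ = 598 K, V₂ = 4.84 L.
W = PΔV = 2060×(4.84−4.10) kPa·L = 1520 J.
ΔU = nCvΔT = 2.00×20.8×(598−507) = 3790 J.
Q = ΔU + W = nCpΔT = 5310 J.
Net over both steps: W = -4920 J, Q = 5310 J, ΔU = 10200 J.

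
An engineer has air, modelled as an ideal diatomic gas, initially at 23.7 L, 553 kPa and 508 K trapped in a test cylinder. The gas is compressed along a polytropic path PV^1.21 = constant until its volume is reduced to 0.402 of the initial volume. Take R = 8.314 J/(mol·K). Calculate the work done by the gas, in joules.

n = P₁V₁/(RT₁) = 553×23.7/(8.314×508) = 3.10 mol.
Polytropic n=1.21: T₂ = T₁(V₁/V₂)^(n−1) = 508×(2.49)^0.21 = 615 K; P₂ = P₁(V₁/V₂)^n = 1670 kPa.
W = (P₁V₁−P₂V₂)/(n−1) = (553×23.7−1670×9.53)/0.21 = -13200 J.

-13200 J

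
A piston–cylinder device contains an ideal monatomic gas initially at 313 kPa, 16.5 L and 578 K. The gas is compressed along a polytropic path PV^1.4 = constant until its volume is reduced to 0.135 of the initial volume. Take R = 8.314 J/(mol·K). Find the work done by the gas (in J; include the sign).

-15900 J

n = P₁V₁/(RT₁) = 313×16.5/(8.314×578) = 1.07 mol.
Polytropic n=1.4: T₂ = T₁(V₁/V₂)^(n−1) = 578×(7.41)^0.40 = 1290 K; P₂ = P₁(V₁/V₂)^n = 5170 kPa.
W = (P₁V₁−P₂V₂)/(n−1) = (313×16.5−5170×2.23)/0.40 = -15900 J.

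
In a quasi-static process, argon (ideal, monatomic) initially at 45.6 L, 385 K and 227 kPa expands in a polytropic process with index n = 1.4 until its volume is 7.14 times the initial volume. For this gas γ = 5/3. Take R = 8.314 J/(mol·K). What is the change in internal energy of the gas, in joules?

-8450 J

n = P₁V₁/(RT₁) = 227×45.6/(8.314×385) = 3.23 mol.
Polytropic n=1.4: T₂ = T₁(V₁/V₂)^(n−1) = 385×(0.140)^0.40 = 175 K; P₂ = P₁(V₁/V₂)^n = 14.5 kPa.
For an ideal gas ΔU = nCvΔT with Cv = (3/2)R = 12.5 J/(mol·K).
ΔU = 3.23×12.5×(175−385) = -8450 J.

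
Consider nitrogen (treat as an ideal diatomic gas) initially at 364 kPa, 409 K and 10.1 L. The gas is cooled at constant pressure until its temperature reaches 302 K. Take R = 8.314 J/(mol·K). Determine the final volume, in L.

7.46 L

Isobaric: P stays 364 kPa; V/T = const ⇒ T₂ = 302 K, V₂ = 7.46 L.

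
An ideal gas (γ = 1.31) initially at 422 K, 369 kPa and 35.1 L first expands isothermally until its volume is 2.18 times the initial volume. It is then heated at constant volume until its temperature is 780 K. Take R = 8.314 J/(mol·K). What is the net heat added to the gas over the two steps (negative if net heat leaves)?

45500 J

n = P₁V₁/(RT₁) = 369×35.1/(8.314×422) = 3.69 mol.
Step 1 — Isothermal: T stays 422 K; PV = const ⇒ V₂ = 76.5 L, P₂ = 169 kPa.
ΔU = 0 (ideal gas, T constant).
W = nRT ln(V₂/V₁) = 3.69×8.314×422×ln(2.18) = 10100 J.
Q = ΔU + W = 10100 J.
State after step 1: P = 169 kPa, V = 76.5 L, T = 422 K.
Step 2 — Isochoric: V stays 76.5 L; P/T = const ⇒ T₂ = 780 K, P₂ = 313 kPa.
W = 0 (no volume change).
ΔU = nCvΔT = 3.69×26.8×(780−422) = 35400 J.
Q = ΔU = 35400 J.
Net over both steps: W = 10100 J, Q = 45500 J, ΔU = 35400 J.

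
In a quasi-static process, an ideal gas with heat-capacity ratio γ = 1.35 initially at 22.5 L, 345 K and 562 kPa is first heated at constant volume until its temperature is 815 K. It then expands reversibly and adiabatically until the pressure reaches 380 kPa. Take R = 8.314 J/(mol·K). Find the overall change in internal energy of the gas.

n = P₁V₁/(RT₁) = 562×22.5/(8.314×345) = 4.41 mol.
Step 1 — Isochoric: V stays 22.5 L; P/T = const ⇒ T₂ = 815 K, P₂ = 1330 kPa.
W = 0 (no volume change).
ΔU = nCvΔT = 4.41×23.8×(815−345) = 49200 J.
Q = ΔU = 49200 J.
State after step 1: P = 1330 kPa, V = 22.5 L, T = 815 K.
Step 2 — Adiabatic: T₂/T₁ = (P₂/P₁)^((γ−1)/γ) ⇒ T₂ = 815×(0.286)^0.259 = 589 K; V₂ = 56.8 L.
ΔU = nCvΔT = 4.41×23.8×(589−815) = -23600 J.
Q = 0 for an adiabatic process, so W = −ΔU = 23600 J.
Net over both steps: W = 23600 J, Q = 49200 J, ΔU = 25600 J.

25600 J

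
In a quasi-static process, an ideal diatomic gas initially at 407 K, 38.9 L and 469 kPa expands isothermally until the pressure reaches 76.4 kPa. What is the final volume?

239 L

Isothermal: T stays 407 K; PV = const ⇒ V₂ = 239 L, P₂ = 76.4 kPa.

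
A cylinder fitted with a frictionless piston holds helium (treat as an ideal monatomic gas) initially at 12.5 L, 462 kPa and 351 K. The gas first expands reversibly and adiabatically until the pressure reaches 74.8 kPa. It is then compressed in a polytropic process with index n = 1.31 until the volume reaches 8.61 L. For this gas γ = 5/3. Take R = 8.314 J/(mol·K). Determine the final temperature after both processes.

267 K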